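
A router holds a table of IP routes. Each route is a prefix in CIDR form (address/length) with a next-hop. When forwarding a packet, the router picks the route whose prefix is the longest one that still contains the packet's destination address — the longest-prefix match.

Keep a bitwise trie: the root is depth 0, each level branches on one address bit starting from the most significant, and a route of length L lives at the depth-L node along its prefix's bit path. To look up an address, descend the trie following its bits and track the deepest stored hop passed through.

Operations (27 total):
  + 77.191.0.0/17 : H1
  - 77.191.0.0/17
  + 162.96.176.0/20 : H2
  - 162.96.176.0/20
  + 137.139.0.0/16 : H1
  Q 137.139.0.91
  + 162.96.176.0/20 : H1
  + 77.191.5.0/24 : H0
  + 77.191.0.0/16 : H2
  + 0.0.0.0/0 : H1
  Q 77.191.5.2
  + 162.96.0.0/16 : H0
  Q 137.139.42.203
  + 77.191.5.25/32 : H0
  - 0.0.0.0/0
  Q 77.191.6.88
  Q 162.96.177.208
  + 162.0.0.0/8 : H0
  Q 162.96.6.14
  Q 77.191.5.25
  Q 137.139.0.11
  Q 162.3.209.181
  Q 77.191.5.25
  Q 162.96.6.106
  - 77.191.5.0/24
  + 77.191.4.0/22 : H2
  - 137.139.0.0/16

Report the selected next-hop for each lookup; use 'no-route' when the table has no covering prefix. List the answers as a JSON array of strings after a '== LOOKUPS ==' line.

Apply in order:
  + 77.191.0.0/17 (H1) depth=17
  - 77.191.0.0/17 clear@17
  + 162.96.176.0/20 (H2) depth=20
  - 162.96.176.0/20 clear@20
  + 137.139.0.0/16 (H1) depth=16
  Q 137.139.0.91: descend 1000100110001011 ; hops seen [H1] ; pick H1
  + 162.96.176.0/20 (H1) depth=20
  + 77.191.5.0/24 (H0) depth=24
  + 77.191.0.0/16 (H2) depth=16
  + 0.0.0.0/0 (H1) depth=0
  Q 77.191.5.2: descend 010011011011111100000101 ; hops seen [H1,H2,H0] ; pick H0
  + 162.96.0.0/16 (H0) depth=16
  Q 137.139.42.203: descend 1000100110001011 ; hops seen [H1,H1] ; pick H1
  + 77.191.5.25/32 (H0) depth=32
  - 0.0.0.0/0 clear@0
  Q 77.191.6.88: descend 0100110110111111000001 ; hops seen [H2] ; pick H2
  Q 162.96.177.208: descend 10100010011000001011 ; hops seen [H0,H1] ; pick H1
  + 162.0.0.0/8 (H0) depth=8
  Q 162.96.6.14: descend 1010001001100000 ; hops seen [H0,H0] ; pick H0
  Q 77.191.5.25: descend 01001101101111110000010100011001 ; hops seen [H2,H0,H0] ; pick H0
  Q 137.139.0.11: descend 1000100110001011 ; hops seen [H1] ; pick H1
  Q 162.3.209.181: descend 101000100 ; hops seen [H0] ; pick H0
  Q 77.191.5.25: descend 01001101101111110000010100011001 ; hops seen [H2,H0,H0] ; pick H0
  Q 162.96.6.106: descend 1010001001100000 ; hops seen [H0,H0] ; pick H0
  - 77.191.5.0/24 clear@24
  + 77.191.4.0/22 (H2) depth=22
  - 137.139.0.0/16 clear@16

== LOOKUPS ==
["H1","H0","H1","H2","H1","H0","H0","H1","H0","H0","H0"]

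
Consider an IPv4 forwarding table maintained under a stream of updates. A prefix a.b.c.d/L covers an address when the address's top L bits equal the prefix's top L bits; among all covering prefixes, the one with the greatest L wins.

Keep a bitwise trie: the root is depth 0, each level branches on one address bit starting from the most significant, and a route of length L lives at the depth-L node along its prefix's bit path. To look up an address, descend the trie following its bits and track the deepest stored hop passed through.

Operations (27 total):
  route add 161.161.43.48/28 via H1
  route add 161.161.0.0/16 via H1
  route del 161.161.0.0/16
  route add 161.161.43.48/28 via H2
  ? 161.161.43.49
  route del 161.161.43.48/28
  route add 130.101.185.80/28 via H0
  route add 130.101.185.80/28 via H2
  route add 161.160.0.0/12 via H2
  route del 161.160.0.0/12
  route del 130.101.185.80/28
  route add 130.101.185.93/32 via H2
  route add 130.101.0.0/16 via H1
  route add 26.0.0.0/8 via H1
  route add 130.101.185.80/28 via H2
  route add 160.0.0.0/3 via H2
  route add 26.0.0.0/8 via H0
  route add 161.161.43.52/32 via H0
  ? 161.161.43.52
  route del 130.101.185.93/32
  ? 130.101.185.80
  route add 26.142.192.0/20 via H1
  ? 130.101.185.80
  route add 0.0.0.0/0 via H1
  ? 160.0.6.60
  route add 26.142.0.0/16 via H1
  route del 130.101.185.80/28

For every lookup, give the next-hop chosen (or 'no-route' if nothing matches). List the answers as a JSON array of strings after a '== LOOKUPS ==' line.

Trace:
  + 161.161.43.48/28 (H1) depth=28
  + 161.161.0.0/16 (H1) depth=16
  del 161.161.0.0/16 (clear depth 16)
  + 161.161.43.48/28 (H2) depth=28
  Q 161.161.43.49: descend 1010000110100001001010110011 ; hops seen [H2] ; pick H2
  del 161.161.43.48/28 (clear depth 28)
  + 130.101.185.80/28 (H0) depth=28
  + 130.101.185.80/28 (H2) depth=28
  + 161.160.0.0/12 (H2) depth=12
  del 161.160.0.0/12 (clear depth 12)
  del 130.101.185.80/28 (clear depth 28)
  + 130.101.185.93/32 (H2) depth=32
  + 130.101.0.0/16 (H1) depth=16
  + 26.0.0.0/8 (H1) depth=8
  + 130.101.185.80/28 (H2) depth=28
  + 160.0.0.0/3 (H2) depth=3
  + 26.0.0.0/8 (H0) depth=8
  + 161.161.43.52/32 (H0) depth=32
  Q 161.161.43.52: descend 10100001101000010010101100110100 ; hops seen [H2,H0] ; pick H0
  del 130.101.185.93/32 (clear depth 32)
  Q 130.101.185.80: descend 1000001001100101101110010101 ; hops seen [H1,H2] ; pick H2
  + 26.142.192.0/20 (H1) depth=20
  Q 130.101.185.80: descend 1000001001100101101110010101 ; hops seen [H1,H2] ; pick H2
  + 0.0.0.0/0 (H1) depth=0
  Q 160.0.6.60: descend 1010000 ; hops seen [H1,H2] ; pick H2
  + 26.142.0.0/16 (H1) depth=16
  del 130.101.185.80/28 (clear depth 28)

== LOOKUPS ==
["H2","H0","H2","H2","H2"]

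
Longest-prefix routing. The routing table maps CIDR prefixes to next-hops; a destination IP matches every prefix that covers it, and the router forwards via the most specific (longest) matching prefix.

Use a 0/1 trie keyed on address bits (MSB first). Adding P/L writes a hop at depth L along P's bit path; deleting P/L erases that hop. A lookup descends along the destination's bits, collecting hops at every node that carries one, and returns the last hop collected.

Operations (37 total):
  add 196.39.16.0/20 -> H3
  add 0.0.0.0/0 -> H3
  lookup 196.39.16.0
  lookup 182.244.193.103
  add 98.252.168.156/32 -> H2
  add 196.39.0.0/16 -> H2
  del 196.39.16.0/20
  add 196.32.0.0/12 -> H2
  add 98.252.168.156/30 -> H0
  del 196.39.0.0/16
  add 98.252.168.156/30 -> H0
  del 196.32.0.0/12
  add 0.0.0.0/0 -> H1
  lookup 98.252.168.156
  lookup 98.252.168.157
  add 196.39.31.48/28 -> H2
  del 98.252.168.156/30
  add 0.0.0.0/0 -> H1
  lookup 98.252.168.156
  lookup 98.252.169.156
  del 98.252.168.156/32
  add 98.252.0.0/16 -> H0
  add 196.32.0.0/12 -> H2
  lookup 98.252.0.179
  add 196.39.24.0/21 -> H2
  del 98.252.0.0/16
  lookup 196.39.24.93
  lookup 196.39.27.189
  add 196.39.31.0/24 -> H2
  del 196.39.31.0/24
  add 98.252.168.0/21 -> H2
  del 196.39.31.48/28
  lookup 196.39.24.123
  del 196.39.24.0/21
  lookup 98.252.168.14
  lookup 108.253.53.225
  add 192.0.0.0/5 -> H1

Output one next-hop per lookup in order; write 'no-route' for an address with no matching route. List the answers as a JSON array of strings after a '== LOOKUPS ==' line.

Apply in order:
  add 196.39.16.0/20 -> H3 at depth 20
  add 0.0.0.0/0 -> H3 at depth 0
  Q 196.39.16.0: descend 11000100001001110001 ; hops seen [H3,H3] ; pick H3
  Q 182.244.193.103: descend 1 ; hops seen [H3] ; pick H3
  add 98.252.168.156/32 -> H2 at depth 32
  add 196.39.0.0/16 -> H2 at depth 16
  del 196.39.16.0/20 (clear depth 20)
  add 196.32.0.0/12 -> H2 at depth 12
  add 98.252.168.156/30 -> H0 at depth 30
  del 196.39.0.0/16 (clear depth 16)
  add 98.252.168.156/30 -> H0 at depth 30
  del 196.32.0.0/12 (clear depth 12)
  add 0.0.0.0/0 -> H1 at depth 0
  Q 98.252.168.156: descend 01100010111111001010100010011100 ; hops seen [H1,H0,H2] ; pick H2
  Q 98.252.168.157: descend 0110001011111100101010001001110 ; hops seen [H1,H0] ; pick H0
  add 196.39.31.48/28 -> H2 at depth 28
  del 98.252.168.156/30 (clear depth 30)
  add 0.0.0.0/0 -> H1 at depth 0
  Q 98.252.168.156: descend 01100010111111001010100010011100 ; hops seen [H1,H2] ; pick H2
  Q 98.252.169.156: descend 01100010111111001010100 ; hops seen [H1] ; pick H1
  del 98.252.168.156/32 (clear depth 32)
  add 98.252.0.0/16 -> H0 at depth 16
  add 196.32.0.0/12 -> H2 at depth 12
  Q 98.252.0.179: descend 0110001011111100 ; hops seen [H1,H0] ; pick H0
  add 196.39.24.0/21 -> H2 at depth 21
  del 98.252.0.0/16 (clear depth 16)
  Q 196.39.24.93: descend 110001000010011100011 ; hops seen [H1,H2,H2] ; pick H2
  Q 196.39.27.189: descend 110001000010011100011 ; hops seen [H1,H2,H2] ; pick H2
  add 196.39.31.0/24 -> H2 at depth 24
  del 196.39.31.0/24 (clear depth 24)
  add 98.252.168.0/21 -> H2 at depth 21
  del 196.39.31.48/28 (clear depth 28)
  Q 196.39.24.123: descend 110001000010011100011 ; hops seen [H1,H2,H2] ; pick H2
  del 196.39.24.0/21 (clear depth 21)
  Q 98.252.168.14: descend 011000101111110010101000 ; hops seen [H1,H2] ; pick H2
  Q 108.253.53.225: descend 0110 ; hops seen [H1] ; pick H1
  add 192.0.0.0/5 -> H1 at depth 5

== LOOKUPS ==
["H3","H3","H2","H0","H2","H1","H0","H2","H2","H2","H2","H1"]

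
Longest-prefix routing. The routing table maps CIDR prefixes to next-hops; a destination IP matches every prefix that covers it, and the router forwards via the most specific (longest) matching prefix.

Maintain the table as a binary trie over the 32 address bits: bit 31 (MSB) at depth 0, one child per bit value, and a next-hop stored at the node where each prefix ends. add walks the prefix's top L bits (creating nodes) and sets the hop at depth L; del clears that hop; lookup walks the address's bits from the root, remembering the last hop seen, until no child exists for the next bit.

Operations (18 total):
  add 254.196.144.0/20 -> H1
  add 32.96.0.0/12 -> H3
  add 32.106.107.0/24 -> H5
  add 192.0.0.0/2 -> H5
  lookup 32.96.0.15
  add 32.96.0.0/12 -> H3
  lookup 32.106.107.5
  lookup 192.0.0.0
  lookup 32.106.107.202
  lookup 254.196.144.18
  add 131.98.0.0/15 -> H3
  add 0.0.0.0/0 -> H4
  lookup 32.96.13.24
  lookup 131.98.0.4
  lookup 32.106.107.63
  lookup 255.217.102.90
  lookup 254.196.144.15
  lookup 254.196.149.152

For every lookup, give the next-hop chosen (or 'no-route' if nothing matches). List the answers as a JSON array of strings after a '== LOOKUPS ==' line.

Process each operation:
  + 254.196.144.0/20 (H1) depth=20
  + 32.96.0.0/12 (H3) depth=12
  + 32.106.107.0/24 (H5) depth=24
  + 192.0.0.0/2 (H5) depth=2
  lookup 32.96.0.15: bits 001000000110 walk d0:-→d1:-→d2:-→d3:-→d4:-→d5:-→d6:-→d7:-→d8:-→d9:-→d10:-→d11:-→d12:H3 -> H3
  + 32.96.0.0/12 (H3) depth=12
  lookup 32.106.107.5: bits 001000000110101001101011 walk d0:-→d1:-→d2:-→d3:-→d4:-→d5:-→d6:-→d7:-→d8:-→d9:-→d10:-→d11:-→d12:H3→d13:-→d14:-→d15:-→d16:-→d17:-→d18:-→d19:-→d20:-→d21:-→d22:-→d23:-→d24:H5 -> H5
  lookup 192.0.0.0: bits 11 walk d0:-→d1:-→d2:H5 -> H5
  lookup 32.106.107.202: bits 001000000110101001101011 walk d0:-→d1:-→d2:-→d3:-→d4:-→d5:-→d6:-→d7:-→d8:-→d9:-→d10:-→d11:-→d12:H3→d13:-→d14:-→d15:-→d16:-→d17:-→d18:-→d19:-→d20:-→d21:-→d22:-→d23:-→d24:H5 -> H5
  lookup 254.196.144.18: bits 11111110110001001001 walk d0:-→d1:-→d2:H5→d3:-→d4:-→d5:-→d6:-→d7:-→d8:-→d9:-→d10:-→d11:-→d12:-→d13:-→d14:-→d15:-→d16:-→d17:-→d18:-→d19:-→d20:H1 -> H1
  + 131.98.0.0/15 (H3) depth=15
  + 0.0.0.0/0 (H4) depth=0
  lookup 32.96.13.24: bits 001000000110 walk d0:H4→d1:-→d2:-→d3:-→d4:-→d5:-→d6:-→d7:-→d8:-→d9:-→d10:-→d11:-→d12:H3 -> H3
  lookup 131.98.0.4: bits 100000110110001 walk d0:H4→d1:-→d2:-→d3:-→d4:-→d5:-→d6:-→d7:-→d8:-→d9:-→d10:-→d11:-→d12:-→d13:-→d14:-→d15:H3 -> H3
  lookup 32.106.107.63: bits 001000000110101001101011 walk d0:H4→d1:-→d2:-→d3:-→d4:-→d5:-→d6:-→d7:-→d8:-→d9:-→d10:-→d11:-→d12:H3→d13:-→d14:-→d15:-→d16:-→d17:-→d18:-→d19:-→d20:-→d21:-→d22:-→d23:-→d24:H5 -> H5
  lookup 255.217.102.90: bits 1111111 walk d0:H4→d1:-→d2:H5→d3:-→d4:-→d5:-→d6:-→d7:- -> H5
  lookup 254.196.144.15: bits 11111110110001001001 walk d0:H4→d1:-→d2:H5→d3:-→d4:-→d5:-→d6:-→d7:-→d8:-→d9:-→d10:-→d11:-→d12:-→d13:-→d14:-→d15:-→d16:-→d17:-→d18:-→d19:-→d20:H1 -> H1
  lookup 254.196.149.152: bits 11111110110001001001 walk d0:H4→d1:-→d2:H5→d3:-→d4:-→d5:-→d6:-→d7:-→d8:-→d9:-→d10:-→d11:-→d12:-→d13:-→d14:-→d15:-→d16:-→d17:-→d18:-→d19:-→d20:H1 -> H1

== LOOKUPS ==
["H3","H5","H5","H5","H1","H3","H3","H5","H5","H1","H1"]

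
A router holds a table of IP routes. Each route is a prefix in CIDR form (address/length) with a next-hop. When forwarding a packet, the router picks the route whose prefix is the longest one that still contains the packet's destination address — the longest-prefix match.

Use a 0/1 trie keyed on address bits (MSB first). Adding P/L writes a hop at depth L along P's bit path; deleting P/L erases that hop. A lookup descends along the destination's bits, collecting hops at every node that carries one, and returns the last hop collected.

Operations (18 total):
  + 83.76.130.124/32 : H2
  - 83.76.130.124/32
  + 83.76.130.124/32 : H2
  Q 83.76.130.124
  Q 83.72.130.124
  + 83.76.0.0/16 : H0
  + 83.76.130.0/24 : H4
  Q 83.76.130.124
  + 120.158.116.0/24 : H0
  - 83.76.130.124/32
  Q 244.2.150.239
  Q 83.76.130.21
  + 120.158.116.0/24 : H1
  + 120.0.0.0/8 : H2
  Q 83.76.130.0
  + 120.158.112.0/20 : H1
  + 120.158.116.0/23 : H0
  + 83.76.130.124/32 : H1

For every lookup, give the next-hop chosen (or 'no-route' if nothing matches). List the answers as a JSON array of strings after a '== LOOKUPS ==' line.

Apply in order:
  + 83.76.130.124/32 (H2) depth=32
  - 83.76.130.124/32 clear@32
  + 83.76.130.124/32 (H2) depth=32
  lookup 83.76.130.124: bits 01010011010011001000001001111100 walk d0:-→d1:-→d2:-→d3:-→d4:-→d5:-→d6:-→d7:-→d8:-→d9:-→d10:-→d11:-→d12:-→d13:-→d14:-→d15:-→d16:-→d17:-→d18:-→d19:-→d20:-→d21:-→d22:-→d23:-→d24:-→d25:-→d26:-→d27:-→d28:-→d29:-→d30:-→d31:-→d32:H2 -> H2
  lookup 83.72.130.124: bits 0101001101001 walk d0:-→d1:-→d2:-→d3:-→d4:-→d5:-→d6:-→d7:-→d8:-→d9:-→d10:-→d11:-→d12:-→d13:- -> no-route
  + 83.76.0.0/16 (H0) depth=16
  + 83.76.130.0/24 (H4) depth=24
  lookup 83.76.130.124: bits 01010011010011001000001001111100 walk d0:-→d1:-→d2:-→d3:-→d4:-→d5:-→d6:-→d7:-→d8:-→d9:-→d10:-→d11:-→d12:-→d13:-→d14:-→d15:-→d16:H0→d17:-→d18:-→d19:-→d20:-→d21:-→d22:-→d23:-→d24:H4→d25:-→d26:-→d27:-→d28:-→d29:-→d30:-→d31:-→d32:H2 -> H2
  + 120.158.116.0/24 (H0) depth=24
  - 83.76.130.124/32 clear@32
  lookup 244.2.150.239: bits ε walk d0:- -> no-route
  lookup 83.76.130.21: bits 0101001101001100100000100 walk d0:-→d1:-→d2:-→d3:-→d4:-→d5:-→d6:-→d7:-→d8:-→d9:-→d10:-→d11:-→d12:-→d13:-→d14:-→d15:-→d16:H0→d17:-→d18:-→d19:-→d20:-→d21:-→d22:-→d23:-→d24:H4→d25:- -> H4
  + 120.158.116.0/24 (H1) depth=24
  + 120.0.0.0/8 (H2) depth=8
  lookup 83.76.130.0: bits 0101001101001100100000100 walk d0:-→d1:-→d2:-→d3:-→d4:-→d5:-→d6:-→d7:-→d8:-→d9:-→d10:-→d11:-→d12:-→d13:-→d14:-→d15:-→d16:H0→d17:-→d18:-→d19:-→d20:-→d21:-→d22:-→d23:-→d24:H4→d25:- -> H4
  + 120.158.112.0/20 (H1) depth=20
  + 120.158.116.0/23 (H0) depth=23
  + 83.76.130.124/32 (H1) depth=32

== LOOKUPS ==
["H2","no-route","H2","no-route","H4","H4"]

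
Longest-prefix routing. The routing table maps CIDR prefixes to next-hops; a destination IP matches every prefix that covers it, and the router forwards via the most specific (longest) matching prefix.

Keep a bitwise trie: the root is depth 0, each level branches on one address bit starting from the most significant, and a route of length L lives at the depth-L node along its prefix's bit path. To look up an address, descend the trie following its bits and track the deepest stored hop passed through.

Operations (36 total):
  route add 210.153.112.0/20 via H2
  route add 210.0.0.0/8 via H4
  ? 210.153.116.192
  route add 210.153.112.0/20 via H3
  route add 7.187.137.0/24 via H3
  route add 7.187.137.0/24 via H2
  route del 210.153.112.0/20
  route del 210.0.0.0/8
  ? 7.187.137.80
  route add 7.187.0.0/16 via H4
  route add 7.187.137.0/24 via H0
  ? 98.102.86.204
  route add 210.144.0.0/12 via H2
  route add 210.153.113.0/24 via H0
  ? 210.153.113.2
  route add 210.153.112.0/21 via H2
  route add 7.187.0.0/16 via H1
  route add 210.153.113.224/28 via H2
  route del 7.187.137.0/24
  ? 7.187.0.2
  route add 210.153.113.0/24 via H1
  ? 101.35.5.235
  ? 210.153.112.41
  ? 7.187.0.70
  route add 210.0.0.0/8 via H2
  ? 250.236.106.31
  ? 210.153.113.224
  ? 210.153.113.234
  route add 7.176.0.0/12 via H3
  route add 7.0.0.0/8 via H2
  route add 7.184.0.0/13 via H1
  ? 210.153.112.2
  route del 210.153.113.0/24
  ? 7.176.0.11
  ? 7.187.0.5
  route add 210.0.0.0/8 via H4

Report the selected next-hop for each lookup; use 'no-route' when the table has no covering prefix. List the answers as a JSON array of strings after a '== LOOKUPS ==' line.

Process each operation:
  + 210.153.112.0/20 (H2) depth=20
  + 210.0.0.0/8 (H4) depth=8
  ? 210.153.116.192  path d0:-→d1:-→d2:-→d3:-→d4:-→d5:-→d6:-→d7:-→d8:H4→d9:-→d10:-→d11:-→d12:-→d13:-→d14:-→d15:-→d16:-→d17:-→d18:-→d19:-→d20:H2  best=H2
  + 210.153.112.0/20 (H3) depth=20
  + 7.187.137.0/24 (H3) depth=24
  + 7.187.137.0/24 (H2) depth=24
  - 210.153.112.0/20 clear@20
  - 210.0.0.0/8 clear@8
  ? 7.187.137.80  path d0:-→d1:-→d2:-→d3:-→d4:-→d5:-→d6:-→d7:-→d8:-→d9:-→d10:-→d11:-→d12:-→d13:-→d14:-→d15:-→d16:-→d17:-→d18:-→d19:-→d20:-→d21:-→d22:-→d23:-→d24:H2  best=H2
  + 7.187.0.0/16 (H4) depth=16
  + 7.187.137.0/24 (H0) depth=24
  ? 98.102.86.204  path d0:-→d1:-  best=no-route
  + 210.144.0.0/12 (H2) depth=12
  + 210.153.113.0/24 (H0) depth=24
  ? 210.153.113.2  path d0:-→d1:-→d2:-→d3:-→d4:-→d5:-→d6:-→d7:-→d8:-→d9:-→d10:-→d11:-→d12:H2→d13:-→d14:-→d15:-→d16:-→d17:-→d18:-→d19:-→d20:-→d21:-→d22:-→d23:-→d24:H0  best=H0
  + 210.153.112.0/21 (H2) depth=21
  + 7.187.0.0/16 (H1) depth=16
  + 210.153.113.224/28 (H2) depth=28
  - 7.187.137.0/24 clear@24
  ? 7.187.0.2  path d0:-→d1:-→d2:-→d3:-→d4:-→d5:-→d6:-→d7:-→d8:-→d9:-→d10:-→d11:-→d12:-→d13:-→d14:-→d15:-→d16:H1  best=H1
  + 210.153.113.0/24 (H1) depth=24
  ? 101.35.5.235  path d0:-→d1:-  best=no-route
  ? 210.153.112.41  path d0:-→d1:-→d2:-→d3:-→d4:-→d5:-→d6:-→d7:-→d8:-→d9:-→d10:-→d11:-→d12:H2→d13:-→d14:-→d15:-→d16:-→d17:-→d18:-→d19:-→d20:-→d21:H2→d22:-→d23:-  best=H2
  ? 7.187.0.70  path d0:-→d1:-→d2:-→d3:-→d4:-→d5:-→d6:-→d7:-→d8:-→d9:-→d10:-→d11:-→d12:-→d13:-→d14:-→d15:-→d16:H1  best=H1
  + 210.0.0.0/8 (H2) depth=8
  ? 250.236.106.31  path d0:-→d1:-→d2:-  best=no-route
  ? 210.153.113.224  path d0:-→d1:-→d2:-→d3:-→d4:-→d5:-→d6:-→d7:-→d8:H2→d9:-→d10:-→d11:-→d12:H2→d13:-→d14:-→d15:-→d16:-→d17:-→d18:-→d19:-→d20:-→d21:H2→d22:-→d23:-→d24:H1→d25:-→d26:-→d27:-→d28:H2  best=H2
  ? 210.153.113.234  path d0:-→d1:-→d2:-→d3:-→d4:-→d5:-→d6:-→d7:-→d8:H2→d9:-→d10:-→d11:-→d12:H2→d13:-→d14:-→d15:-→d16:-→d17:-→d18:-→d19:-→d20:-→d21:H2→d22:-→d23:-→d24:H1→d25:-→d26:-→d27:-→d28:H2  best=H2
  + 7.176.0.0/12 (H3) depth=12
  + 7.0.0.0/8 (H2) depth=8
  + 7.184.0.0/13 (H1) depth=13
  ? 210.153.112.2  path d0:-→d1:-→d2:-→d3:-→d4:-→d5:-→d6:-→d7:-→d8:H2→d9:-→d10:-→d11:-→d12:H2→d13:-→d14:-→d15:-→d16:-→d17:-→d18:-→d19:-→d20:-→d21:H2→d22:-→d23:-  best=H2
  - 210.153.113.0/24 clear@24
  ? 7.176.0.11  path d0:-→d1:-→d2:-→d3:-→d4:-→d5:-→d6:-→d7:-→d8:H2→d9:-→d10:-→d11:-→d12:H3  best=H3
  ? 7.187.0.5  path d0:-→d1:-→d2:-→d3:-→d4:-→d5:-→d6:-→d7:-→d8:H2→d9:-→d10:-→d11:-→d12:H3→d13:H1→d14:-→d15:-→d16:H1  best=H1
  + 210.0.0.0/8 (H4) depth=8

== LOOKUPS ==
["H2","H2","no-route","H0","H1","no-route","H2","H1","no-route","H2","H2","H2","H3","H1"]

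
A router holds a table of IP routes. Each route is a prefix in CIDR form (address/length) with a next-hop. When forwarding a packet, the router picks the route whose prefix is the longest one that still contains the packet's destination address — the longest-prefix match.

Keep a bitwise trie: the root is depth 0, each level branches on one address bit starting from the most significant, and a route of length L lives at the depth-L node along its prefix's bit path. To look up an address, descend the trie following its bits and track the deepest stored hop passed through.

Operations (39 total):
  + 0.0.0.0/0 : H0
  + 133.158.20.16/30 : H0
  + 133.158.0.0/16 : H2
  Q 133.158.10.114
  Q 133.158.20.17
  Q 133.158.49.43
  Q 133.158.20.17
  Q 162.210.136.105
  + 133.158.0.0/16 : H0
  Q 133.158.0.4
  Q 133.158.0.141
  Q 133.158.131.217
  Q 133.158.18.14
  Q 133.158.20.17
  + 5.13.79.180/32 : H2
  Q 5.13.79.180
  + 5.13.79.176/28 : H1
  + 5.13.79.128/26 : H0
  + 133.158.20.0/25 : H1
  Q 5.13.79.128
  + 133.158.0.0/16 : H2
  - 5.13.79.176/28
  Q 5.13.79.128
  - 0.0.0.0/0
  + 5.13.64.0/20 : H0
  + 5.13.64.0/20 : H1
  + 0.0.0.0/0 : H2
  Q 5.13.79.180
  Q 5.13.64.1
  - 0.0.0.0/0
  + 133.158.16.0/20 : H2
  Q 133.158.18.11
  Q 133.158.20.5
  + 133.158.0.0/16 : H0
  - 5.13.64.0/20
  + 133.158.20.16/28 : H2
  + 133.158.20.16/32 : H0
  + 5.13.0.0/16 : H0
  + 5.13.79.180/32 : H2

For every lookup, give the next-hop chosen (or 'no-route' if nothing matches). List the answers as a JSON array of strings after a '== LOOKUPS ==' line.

Apply in order:
  + 0.0.0.0/0 (H0) depth=0
  + 133.158.20.16/30 (H0) depth=30
  + 133.158.0.0/16 (H2) depth=16
  Q 133.158.10.114: descend 1000010110011110000 ; hops seen [H0,H2] ; pick H2
  Q 133.158.20.17: descend 100001011001111000010100000100 ; hops seen [H0,H2,H0] ; pick H0
  Q 133.158.49.43: descend 100001011001111000 ; hops seen [H0,H2] ; pick H2
  Q 133.158.20.17: descend 100001011001111000010100000100 ; hops seen [H0,H2,H0] ; pick H0
  Q 162.210.136.105: descend 10 ; hops seen [H0] ; pick H0
  + 133.158.0.0/16 (H0) depth=16
  Q 133.158.0.4: descend 1000010110011110000 ; hops seen [H0,H0] ; pick H0
  Q 133.158.0.141: descend 1000010110011110000 ; hops seen [H0,H0] ; pick H0
  Q 133.158.131.217: descend 1000010110011110 ; hops seen [H0,H0] ; pick H0
  Q 133.158.18.14: descend 100001011001111000010 ; hops seen [H0,H0] ; pick H0
  Q 133.158.20.17: descend 100001011001111000010100000100 ; hops seen [H0,H0,H0] ; pick H0
  + 5.13.79.180/32 (H2) depth=32
  Q 5.13.79.180: descend 00000101000011010100111110110100 ; hops seen [H0,H2] ; pick H2
  + 5.13.79.176/28 (H1) depth=28
  + 5.13.79.128/26 (H0) depth=26
  + 133.158.20.0/25 (H1) depth=25
  Q 5.13.79.128: descend 00000101000011010100111110 ; hops seen [H0,H0] ; pick H0
  + 133.158.0.0/16 (H2) depth=16
  - 5.13.79.176/28 clear@28
  Q 5.13.79.128: descend 00000101000011010100111110 ; hops seen [H0,H0] ; pick H0
  - 0.0.0.0/0 clear@0
  + 5.13.64.0/20 (H0) depth=20
  + 5.13.64.0/20 (H1) depth=20
  + 0.0.0.0/0 (H2) depth=0
  Q 5.13.79.180: descend 00000101000011010100111110110100 ; hops seen [H2,H1,H0,H2] ; pick H2
  Q 5.13.64.1: descend 00000101000011010100 ; hops seen [H2,H1] ; pick H1
  - 0.0.0.0/0 clear@0
  + 133.158.16.0/20 (H2) depth=20
  Q 133.158.18.11: descend 100001011001111000010 ; hops seen [H2,H2] ; pick H2
  Q 133.158.20.5: descend 100001011001111000010100000 ; hops seen [H2,H2,H1] ; pick H1
  + 133.158.0.0/16 (H0) depth=16
  - 5.13.64.0/20 clear@20
  + 133.158.20.16/28 (H2) depth=28
  + 133.158.20.16/32 (H0) depth=32
  + 5.13.0.0/16 (H0) depth=16
  + 5.13.79.180/32 (H2) depth=32

== LOOKUPS ==
["H2","H0","H2","H0","H0","H0","H0","H0","H0","H0","H2","H0","H0","H2","H1","H2","H1"]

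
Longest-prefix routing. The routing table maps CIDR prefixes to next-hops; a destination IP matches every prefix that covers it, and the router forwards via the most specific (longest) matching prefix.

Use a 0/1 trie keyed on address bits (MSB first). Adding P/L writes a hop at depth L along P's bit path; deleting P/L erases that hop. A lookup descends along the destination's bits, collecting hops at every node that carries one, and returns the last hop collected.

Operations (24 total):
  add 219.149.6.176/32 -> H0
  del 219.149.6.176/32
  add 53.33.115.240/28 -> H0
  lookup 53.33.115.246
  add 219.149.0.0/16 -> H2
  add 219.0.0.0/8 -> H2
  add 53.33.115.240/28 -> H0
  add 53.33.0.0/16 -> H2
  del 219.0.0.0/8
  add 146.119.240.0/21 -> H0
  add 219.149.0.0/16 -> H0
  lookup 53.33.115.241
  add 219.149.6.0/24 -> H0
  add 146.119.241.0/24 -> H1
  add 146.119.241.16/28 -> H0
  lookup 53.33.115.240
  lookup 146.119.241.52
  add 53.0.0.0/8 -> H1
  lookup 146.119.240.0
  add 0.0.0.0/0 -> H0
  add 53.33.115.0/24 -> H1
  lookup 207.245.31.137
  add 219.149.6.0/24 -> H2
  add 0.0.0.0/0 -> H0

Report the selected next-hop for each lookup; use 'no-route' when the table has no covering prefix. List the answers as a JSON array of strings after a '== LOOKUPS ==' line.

Trace:
  add 219.149.6.176/32 -> H0 at depth 32
  del 219.149.6.176/32 (clear depth 32)
  add 53.33.115.240/28 -> H0 at depth 28
  Q 53.33.115.246: descend 0011010100100001011100111111 ; hops seen [H0] ; pick H0
  add 219.149.0.0/16 -> H2 at depth 16
  add 219.0.0.0/8 -> H2 at depth 8
  add 53.33.115.240/28 -> H0 at depth 28
  add 53.33.0.0/16 -> H2 at depth 16
  del 219.0.0.0/8 (clear depth 8)
  add 146.119.240.0/21 -> H0 at depth 21
  add 219.149.0.0/16 -> H0 at depth 16
  Q 53.33.115.241: descend 0011010100100001011100111111 ; hops seen [H2,H0] ; pick H0
  add 219.149.6.0/24 -> H0 at depth 24
  add 146.119.241.0/24 -> H1 at depth 24
  add 146.119.241.16/28 -> H0 at depth 28
  Q 53.33.115.240: descend 0011010100100001011100111111 ; hops seen [H2,H0] ; pick H0
  Q 146.119.241.52: descend 10010010011101111111000100 ; hops seen [H0,H1] ; pick H1
  add 53.0.0.0/8 -> H1 at depth 8
  Q 146.119.240.0: descend 10010010011101111111000 ; hops seen [H0] ; pick H0
  add 0.0.0.0/0 -> H0 at depth 0
  add 53.33.115.0/24 -> H1 at depth 24
  Q 207.245.31.137: descend 110 ; hops seen [H0] ; pick H0
  add 219.149.6.0/24 -> H2 at depth 24
  add 0.0.0.0/0 -> H0 at depth 0

== LOOKUPS ==
["H0","H0","H0","H1","H0","H0"]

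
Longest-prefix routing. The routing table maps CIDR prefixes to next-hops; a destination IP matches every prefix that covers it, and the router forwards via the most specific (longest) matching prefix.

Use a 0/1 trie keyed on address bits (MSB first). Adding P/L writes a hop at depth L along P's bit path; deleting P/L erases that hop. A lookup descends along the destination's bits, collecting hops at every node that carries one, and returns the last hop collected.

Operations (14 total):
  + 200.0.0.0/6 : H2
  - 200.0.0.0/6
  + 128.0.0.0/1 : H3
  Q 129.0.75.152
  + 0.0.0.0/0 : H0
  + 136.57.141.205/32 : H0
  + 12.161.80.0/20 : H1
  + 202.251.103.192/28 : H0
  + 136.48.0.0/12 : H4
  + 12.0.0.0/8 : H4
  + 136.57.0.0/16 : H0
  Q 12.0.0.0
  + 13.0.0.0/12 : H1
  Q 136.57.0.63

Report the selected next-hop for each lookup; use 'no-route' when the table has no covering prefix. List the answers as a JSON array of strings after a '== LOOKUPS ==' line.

Apply in order:
  add 200.0.0.0/6 -> H2 at depth 6
  - 200.0.0.0/6 clear@6
  add 128.0.0.0/1 -> H3 at depth 1
  Q 129.0.75.152: descend 1 ; hops seen [H3] ; pick H3
  add 0.0.0.0/0 -> H0 at depth 0
  add 136.57.141.205/32 -> H0 at depth 32
  add 12.161.80.0/20 -> H1 at depth 20
  add 202.251.103.192/28 -> H0 at depth 28
  add 136.48.0.0/12 -> H4 at depth 12
  add 12.0.0.0/8 -> H4 at depth 8
  add 136.57.0.0/16 -> H0 at depth 16
  Q 12.0.0.0: descend 00001100 ; hops seen [H0,H4] ; pick H4
  add 13.0.0.0/12 -> H1 at depth 12
  Q 136.57.0.63: descend 1000100000111001 ; hops seen [H0,H3,H4,H0] ; pick H0

== LOOKUPS ==
["H3","H4","H0"]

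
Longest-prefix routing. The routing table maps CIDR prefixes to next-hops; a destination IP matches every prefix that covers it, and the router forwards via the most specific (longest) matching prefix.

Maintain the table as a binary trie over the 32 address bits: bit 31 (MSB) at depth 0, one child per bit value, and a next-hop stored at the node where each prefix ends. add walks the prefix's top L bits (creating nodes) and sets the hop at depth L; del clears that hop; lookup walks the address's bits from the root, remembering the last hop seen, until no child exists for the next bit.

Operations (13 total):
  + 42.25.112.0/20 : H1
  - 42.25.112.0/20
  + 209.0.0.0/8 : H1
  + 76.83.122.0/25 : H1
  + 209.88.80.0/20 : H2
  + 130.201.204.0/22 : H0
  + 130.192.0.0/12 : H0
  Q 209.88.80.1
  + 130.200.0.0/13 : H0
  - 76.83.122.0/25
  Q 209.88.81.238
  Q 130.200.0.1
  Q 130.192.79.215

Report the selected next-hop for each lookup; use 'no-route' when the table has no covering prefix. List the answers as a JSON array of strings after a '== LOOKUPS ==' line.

Apply in order:
  add 42.25.112.0/20 -> H1 at depth 20
  del 42.25.112.0/20 (clear depth 20)
  add 209.0.0.0/8 -> H1 at depth 8
  add 76.83.122.0/25 -> H1 at depth 25
  add 209.88.80.0/20 -> H2 at depth 20
  add 130.201.204.0/22 -> H0 at depth 22
  add 130.192.0.0/12 -> H0 at depth 12
  lookup 209.88.80.1: bits 11010001010110000101 walk d0:-→d1:-→d2:-→d3:-→d4:-→d5:-→d6:-→d7:-→d8:H1→d9:-→d10:-→d11:-→d12:-→d13:-→d14:-→d15:-→d16:-→d17:-→d18:-→d19:-→d20:H2 -> H2
  add 130.200.0.0/13 -> H0 at depth 13
  del 76.83.122.0/25 (clear depth 25)
  lookup 209.88.81.238: bits 11010001010110000101 walk d0:-→d1:-→d2:-→d3:-→d4:-→d5:-→d6:-→d7:-→d8:H1→d9:-→d10:-→d11:-→d12:-→d13:-→d14:-→d15:-→d16:-→d17:-→d18:-→d19:-→d20:H2 -> H2
  lookup 130.200.0.1: bits 100000101100100 walk d0:-→d1:-→d2:-→d3:-→d4:-→d5:-→d6:-→d7:-→d8:-→d9:-→d10:-→d11:-→d12:H0→d13:H0→d14:-→d15:- -> H0
  lookup 130.192.79.215: bits 100000101100 walk d0:-→d1:-→d2:-→d3:-→d4:-→d5:-→d6:-→d7:-→d8:-→d9:-→d10:-→d11:-→d12:H0 -> H0

== LOOKUPS ==
["H2","H2","H0","H0"]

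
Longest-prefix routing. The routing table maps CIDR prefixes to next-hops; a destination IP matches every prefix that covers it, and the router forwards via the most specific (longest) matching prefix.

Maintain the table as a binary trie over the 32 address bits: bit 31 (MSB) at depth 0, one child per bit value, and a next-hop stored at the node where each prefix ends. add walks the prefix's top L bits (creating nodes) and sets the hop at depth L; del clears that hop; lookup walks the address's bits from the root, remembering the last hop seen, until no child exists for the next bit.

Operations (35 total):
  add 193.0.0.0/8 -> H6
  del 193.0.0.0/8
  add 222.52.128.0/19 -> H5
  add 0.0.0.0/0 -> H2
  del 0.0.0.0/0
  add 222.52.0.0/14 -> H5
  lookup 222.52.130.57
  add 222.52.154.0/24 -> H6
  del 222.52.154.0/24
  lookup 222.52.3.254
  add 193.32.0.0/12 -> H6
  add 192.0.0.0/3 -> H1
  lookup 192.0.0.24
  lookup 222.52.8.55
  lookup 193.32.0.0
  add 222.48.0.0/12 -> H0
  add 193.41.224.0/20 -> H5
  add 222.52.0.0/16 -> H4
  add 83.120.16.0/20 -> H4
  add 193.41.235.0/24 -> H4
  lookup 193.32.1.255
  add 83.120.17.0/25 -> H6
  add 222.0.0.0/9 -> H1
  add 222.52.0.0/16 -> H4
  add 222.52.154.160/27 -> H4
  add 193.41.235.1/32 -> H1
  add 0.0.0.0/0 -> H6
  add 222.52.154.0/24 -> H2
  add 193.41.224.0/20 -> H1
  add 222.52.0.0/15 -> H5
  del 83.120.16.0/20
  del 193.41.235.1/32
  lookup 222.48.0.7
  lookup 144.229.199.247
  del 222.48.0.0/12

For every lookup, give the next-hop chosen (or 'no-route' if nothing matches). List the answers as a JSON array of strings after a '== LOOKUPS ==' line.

Process each operation:
  + 193.0.0.0/8 (H6) depth=8
  - 193.0.0.0/8 clear@8
  + 222.52.128.0/19 (H5) depth=19
  + 0.0.0.0/0 (H2) depth=0
  - 0.0.0.0/0 clear@0
  + 222.52.0.0/14 (H5) depth=14
  lookup 222.52.130.57: bits 1101111000110100100 walk d0:-→d1:-→d2:-→d3:-→d4:-→d5:-→d6:-→d7:-→d8:-→d9:-→d10:-→d11:-→d12:-→d13:-→d14:H5→d15:-→d16:-→d17:-→d18:-→d19:H5 -> H5
  + 222.52.154.0/24 (H6) depth=24
  - 222.52.154.0/24 clear@24
  lookup 222.52.3.254: bits 1101111000110100 walk d0:-→d1:-→d2:-→d3:-→d4:-→d5:-→d6:-→d7:-→d8:-→d9:-→d10:-→d11:-→d12:-→d13:-→d14:H5→d15:-→d16:- -> H5
  + 193.32.0.0/12 (H6) depth=12
  + 192.0.0.0/3 (H1) depth=3
  lookup 192.0.0.24: bits 1100000 walk d0:-→d1:-→d2:-→d3:H1→d4:-→d5:-→d6:-→d7:- -> H1
  lookup 222.52.8.55: bits 1101111000110100 walk d0:-→d1:-→d2:-→d3:H1→d4:-→d5:-→d6:-→d7:-→d8:-→d9:-→d10:-→d11:-→d12:-→d13:-→d14:H5→d15:-→d16:- -> H5
  lookup 193.32.0.0: bits 110000010010 walk d0:-→d1:-→d2:-→d3:H1→d4:-→d5:-→d6:-→d7:-→d8:-→d9:-→d10:-→d11:-→d12:H6 -> H6
  + 222.48.0.0/12 (H0) depth=12
  + 193.41.224.0/20 (H5) depth=20
  + 222.52.0.0/16 (H4) depth=16
  + 83.120.16.0/20 (H4) depth=20
  + 193.41.235.0/24 (H4) depth=24
  lookup 193.32.1.255: bits 110000010010 walk d0:-→d1:-→d2:-→d3:H1→d4:-→d5:-→d6:-→d7:-→d8:-→d9:-→d10:-→d11:-→d12:H6 -> H6
  + 83.120.17.0/25 (H6) depth=25
  + 222.0.0.0/9 (H1) depth=9
  + 222.52.0.0/16 (H4) depth=16
  + 222.52.154.160/27 (H4) depth=27
  + 193.41.235.1/32 (H1) depth=32
  + 0.0.0.0/0 (H6) depth=0
  + 222.52.154.0/24 (H2) depth=24
  + 193.41.224.0/20 (H1) depth=20
  + 222.52.0.0/15 (H5) depth=15
  - 83.120.16.0/20 clear@20
  - 193.41.235.1/32 clear@32
  lookup 222.48.0.7: bits 1101111000110 walk d0:H6→d1:-→d2:-→d3:H1→d4:-→d5:-→d6:-→d7:-→d8:-→d9:H1→d10:-→d11:-→d12:H0→d13:- -> H0
  lookup 144.229.199.247: bits 1 walk d0:H6→d1:- -> H6
  - 222.48.0.0/12 clear@12

== LOOKUPS ==
["H5","H5","H1","H5","H6","H6","H0","H6"]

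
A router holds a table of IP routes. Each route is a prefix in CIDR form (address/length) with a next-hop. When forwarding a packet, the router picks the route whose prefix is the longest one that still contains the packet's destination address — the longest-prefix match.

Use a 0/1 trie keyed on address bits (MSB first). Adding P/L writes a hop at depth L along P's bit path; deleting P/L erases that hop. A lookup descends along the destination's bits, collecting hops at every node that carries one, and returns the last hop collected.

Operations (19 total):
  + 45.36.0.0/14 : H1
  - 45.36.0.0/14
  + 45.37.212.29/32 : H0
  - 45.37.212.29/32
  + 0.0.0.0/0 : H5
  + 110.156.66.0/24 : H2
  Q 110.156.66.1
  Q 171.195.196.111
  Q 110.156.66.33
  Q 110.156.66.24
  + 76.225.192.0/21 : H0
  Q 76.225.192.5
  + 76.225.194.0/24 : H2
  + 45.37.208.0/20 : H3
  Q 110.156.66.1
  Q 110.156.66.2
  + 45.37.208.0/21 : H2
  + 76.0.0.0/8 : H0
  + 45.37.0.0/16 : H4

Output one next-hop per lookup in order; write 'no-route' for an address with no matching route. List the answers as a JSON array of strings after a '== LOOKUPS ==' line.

Trace:
  + 45.36.0.0/14 (H1) depth=14
  del 45.36.0.0/14 (clear depth 14)
  + 45.37.212.29/32 (H0) depth=32
  del 45.37.212.29/32 (clear depth 32)
  + 0.0.0.0/0 (H5) depth=0
  + 110.156.66.0/24 (H2) depth=24
  lookup 110.156.66.1: bits 011011101001110001000010 walk d0:H5→d1:-→d2:-→d3:-→d4:-→d5:-→d6:-→d7:-→d8:-→d9:-→d10:-→d11:-→d12:-→d13:-→d14:-→d15:-→d16:-→d17:-→d18:-→d19:-→d20:-→d21:-→d22:-→d23:-→d24:H2 -> H2
  lookup 171.195.196.111: bits ε walk d0:H5 -> H5
  lookup 110.156.66.33: bits 011011101001110001000010 walk d0:H5→d1:-→d2:-→d3:-→d4:-→d5:-→d6:-→d7:-→d8:-→d9:-→d10:-→d11:-→d12:-→d13:-→d14:-→d15:-→d16:-→d17:-→d18:-→d19:-→d20:-→d21:-→d22:-→d23:-→d24:H2 -> H2
  lookup 110.156.66.24: bits 011011101001110001000010 walk d0:H5→d1:-→d2:-→d3:-→d4:-→d5:-→d6:-→d7:-→d8:-→d9:-→d10:-→d11:-→d12:-→d13:-→d14:-→d15:-→d16:-→d17:-→d18:-→d19:-→d20:-→d21:-→d22:-→d23:-→d24:H2 -> H2
  + 76.225.192.0/21 (H0) depth=21
  lookup 76.225.192.5: bits 010011001110000111000 walk d0:H5→d1:-→d2:-→d3:-→d4:-→d5:-→d6:-→d7:-→d8:-→d9:-→d10:-→d11:-→d12:-→d13:-→d14:-→d15:-→d16:-→d17:-→d18:-→d19:-→d20:-→d21:H0 -> H0
  + 76.225.194.0/24 (H2) depth=24
  + 45.37.208.0/20 (H3) depth=20
  lookup 110.156.66.1: bits 011011101001110001000010 walk d0:H5→d1:-→d2:-→d3:-→d4:-→d5:-→d6:-→d7:-→d8:-→d9:-→d10:-→d11:-→d12:-→d13:-→d14:-→d15:-→d16:-→d17:-→d18:-→d19:-→d20:-→d21:-→d22:-→d23:-→d24:H2 -> H2
  lookup 110.156.66.2: bits 011011101001110001000010 walk d0:H5→d1:-→d2:-→d3:-→d4:-→d5:-→d6:-→d7:-→d8:-→d9:-→d10:-→d11:-→d12:-→d13:-→d14:-→d15:-→d16:-→d17:-→d18:-→d19:-→d20:-→d21:-→d22:-→d23:-→d24:H2 -> H2
  + 45.37.208.0/21 (H2) depth=21
  + 76.0.0.0/8 (H0) depth=8
  + 45.37.0.0/16 (H4) depth=16

== LOOKUPS ==
["H2","H5","H2","H2","H0","H2","H2"]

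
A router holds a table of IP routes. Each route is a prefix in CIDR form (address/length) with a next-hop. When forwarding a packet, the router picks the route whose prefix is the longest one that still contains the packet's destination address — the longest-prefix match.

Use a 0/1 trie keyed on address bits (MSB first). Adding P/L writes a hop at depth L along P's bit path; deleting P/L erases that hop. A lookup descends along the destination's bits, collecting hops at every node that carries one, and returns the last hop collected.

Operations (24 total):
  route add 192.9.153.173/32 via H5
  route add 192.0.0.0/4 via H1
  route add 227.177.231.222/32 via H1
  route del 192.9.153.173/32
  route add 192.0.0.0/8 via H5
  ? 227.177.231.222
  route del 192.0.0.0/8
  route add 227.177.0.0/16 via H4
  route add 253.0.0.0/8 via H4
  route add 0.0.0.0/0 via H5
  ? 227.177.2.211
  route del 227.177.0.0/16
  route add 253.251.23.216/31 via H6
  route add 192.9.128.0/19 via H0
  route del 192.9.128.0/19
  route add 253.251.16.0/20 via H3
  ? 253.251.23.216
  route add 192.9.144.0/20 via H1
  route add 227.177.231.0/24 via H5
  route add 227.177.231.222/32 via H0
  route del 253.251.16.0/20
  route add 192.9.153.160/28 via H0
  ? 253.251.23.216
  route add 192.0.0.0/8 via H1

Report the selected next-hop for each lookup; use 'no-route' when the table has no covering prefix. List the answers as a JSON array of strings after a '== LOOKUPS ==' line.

Trace:
  + 192.9.153.173/32 (H5) depth=32
  + 192.0.0.0/4 (H1) depth=4
  + 227.177.231.222/32 (H1) depth=32
  - 192.9.153.173/32 clear@32
  + 192.0.0.0/8 (H5) depth=8
  lookup 227.177.231.222: bits 11100011101100011110011111011110 walk d0:-→d1:-→d2:-→d3:-→d4:-→d5:-→d6:-→d7:-→d8:-→d9:-→d10:-→d11:-→d12:-→d13:-→d14:-→d15:-→d16:-→d17:-→d18:-→d19:-→d20:-→d21:-→d22:-→d23:-→d24:-→d25:-→d26:-→d27:-→d28:-→d29:-→d30:-→d31:-→d32:H1 -> H1
  - 192.0.0.0/8 clear@8
  + 227.177.0.0/16 (H4) depth=16
  + 253.0.0.0/8 (H4) depth=8
  + 0.0.0.0/0 (H5) depth=0
  lookup 227.177.2.211: bits 1110001110110001 walk d0:H5→d1:-→d2:-→d3:-→d4:-→d5:-→d6:-→d7:-→d8:-→d9:-→d10:-→d11:-→d12:-→d13:-→d14:-→d15:-→d16:H4 -> H4
  - 227.177.0.0/16 clear@16
  + 253.251.23.216/31 (H6) depth=31
  + 192.9.128.0/19 (H0) depth=19
  - 192.9.128.0/19 clear@19
  + 253.251.16.0/20 (H3) depth=20
  lookup 253.251.23.216: bits 1111110111111011000101111101100 walk d0:H5→d1:-→d2:-→d3:-→d4:-→d5:-→d6:-→d7:-→d8:H4→d9:-→d10:-→d11:-→d12:-→d13:-→d14:-→d15:-→d16:-→d17:-→d18:-→d19:-→d20:H3→d21:-→d22:-→d23:-→d24:-→d25:-→d26:-→d27:-→d28:-→d29:-→d30:-→d31:H6 -> H6
  + 192.9.144.0/20 (H1) depth=20
  + 227.177.231.0/24 (H5) depth=24
  + 227.177.231.222/32 (H0) depth=32
  - 253.251.16.0/20 clear@20
  + 192.9.153.160/28 (H0) depth=28
  lookup 253.251.23.216: bits 1111110111111011000101111101100 walk d0:H5→d1:-→d2:-→d3:-→d4:-→d5:-→d6:-→d7:-→d8:H4→d9:-→d10:-→d11:-→d12:-→d13:-→d14:-→d15:-→d16:-→d17:-→d18:-→d19:-→d20:-→d21:-→d22:-→d23:-→d24:-→d25:-→d26:-→d27:-→d28:-→d29:-→d30:-→d31:H6 -> H6
  + 192.0.0.0/8 (H1) depth=8

== LOOKUPS ==
["H1","H4","H6","H6"]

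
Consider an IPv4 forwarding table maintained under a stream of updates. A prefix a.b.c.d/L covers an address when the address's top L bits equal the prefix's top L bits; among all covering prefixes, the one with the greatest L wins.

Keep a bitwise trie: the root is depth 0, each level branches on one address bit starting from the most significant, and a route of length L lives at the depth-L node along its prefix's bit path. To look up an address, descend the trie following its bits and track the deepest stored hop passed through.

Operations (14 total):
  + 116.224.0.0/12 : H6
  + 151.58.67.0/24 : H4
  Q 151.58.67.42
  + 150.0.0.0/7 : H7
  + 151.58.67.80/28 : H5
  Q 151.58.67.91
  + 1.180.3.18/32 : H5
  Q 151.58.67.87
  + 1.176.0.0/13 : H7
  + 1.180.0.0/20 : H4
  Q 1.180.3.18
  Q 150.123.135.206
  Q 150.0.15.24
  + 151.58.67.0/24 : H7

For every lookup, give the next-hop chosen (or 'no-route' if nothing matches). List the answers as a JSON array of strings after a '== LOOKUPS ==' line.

Trace:
  + 116.224.0.0/12 (H6) depth=12
  + 151.58.67.0/24 (H4) depth=24
  lookup 151.58.67.42: bits 100101110011101001000011 walk d0:-→d1:-→d2:-→d3:-→d4:-→d5:-→d6:-→d7:-→d8:-→d9:-→d10:-→d11:-→d12:-→d13:-→d14:-→d15:-→d16:-→d17:-→d18:-→d19:-→d20:-→d21:-→d22:-→d23:-→d24:H4 -> H4
  + 150.0.0.0/7 (H7) depth=7
  + 151.58.67.80/28 (H5) depth=28
  lookup 151.58.67.91: bits 1001011100111010010000110101 walk d0:-→d1:-→d2:-→d3:-→d4:-→d5:-→d6:-→d7:H7→d8:-→d9:-→d10:-→d11:-→d12:-→d13:-→d14:-→d15:-→d16:-→d17:-→d18:-→d19:-→d20:-→d21:-→d22:-→d23:-→d24:H4→d25:-→d26:-→d27:-→d28:H5 -> H5
  + 1.180.3.18/32 (H5) depth=32
  lookup 151.58.67.87: bits 1001011100111010010000110101 walk d0:-→d1:-→d2:-→d3:-→d4:-→d5:-→d6:-→d7:H7→d8:-→d9:-→d10:-→d11:-→d12:-→d13:-→d14:-→d15:-→d16:-→d17:-→d18:-→d19:-→d20:-→d21:-→d22:-→d23:-→d24:H4→d25:-→d26:-→d27:-→d28:H5 -> H5
  + 1.176.0.0/13 (H7) depth=13
  + 1.180.0.0/20 (H4) depth=20
  lookup 1.180.3.18: bits 00000001101101000000001100010010 walk d0:-→d1:-→d2:-→d3:-→d4:-→d5:-→d6:-→d7:-→d8:-→d9:-→d10:-→d11:-→d12:-→d13:H7→d14:-→d15:-→d16:-→d17:-→d18:-→d19:-→d20:H4→d21:-→d22:-→d23:-→d24:-→d25:-→d26:-→d27:-→d28:-→d29:-→d30:-→d31:-→d32:H5 -> H5
  lookup 150.123.135.206: bits 1001011 walk d0:-→d1:-→d2:-→d3:-→d4:-→d5:-→d6:-→d7:H7 -> H7
  lookup 150.0.15.24: bits 1001011 walk d0:-→d1:-→d2:-→d3:-→d4:-→d5:-→d6:-→d7:H7 -> H7
  + 151.58.67.0/24 (H7) depth=24

== LOOKUPS ==
["H4","H5","H5","H5","H7","H7"]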